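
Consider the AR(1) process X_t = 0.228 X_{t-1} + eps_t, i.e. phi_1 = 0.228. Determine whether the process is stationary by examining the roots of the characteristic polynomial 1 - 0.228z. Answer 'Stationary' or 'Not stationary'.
\text{Stationary}

The AR(p) characteristic polynomial is P(z) = 1 - 0.228z.
Stationarity requires all roots to lie outside the unit circle, i.e. |z| > 1 for every root.
This is linear in z: 1 + (-0.228) z = 0  =>  z = -1/(-0.228) = 4.385965,  |z| = 4.385965.
Moduli of all roots: 4.3860.
All moduli strictly greater than 1? Yes.
Verdict: Stationary.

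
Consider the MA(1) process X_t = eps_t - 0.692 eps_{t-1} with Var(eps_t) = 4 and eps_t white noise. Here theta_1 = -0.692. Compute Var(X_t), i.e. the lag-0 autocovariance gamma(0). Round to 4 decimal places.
\gamma(0) = 5.9155

For an MA(q) process X_t = eps_t + sum_i theta_i eps_{t-i} with
Var(eps_t) = sigma^2, the variance is
  gamma(0) = sigma^2 * (1 + sum_i theta_i^2).
  sum_i theta_i^2 = (-0.692)^2 = 0.478864.
  gamma(0) = 4 * (1 + 0.478864) = 4 * 1.478864 = 5.915456, which rounds to 5.9155.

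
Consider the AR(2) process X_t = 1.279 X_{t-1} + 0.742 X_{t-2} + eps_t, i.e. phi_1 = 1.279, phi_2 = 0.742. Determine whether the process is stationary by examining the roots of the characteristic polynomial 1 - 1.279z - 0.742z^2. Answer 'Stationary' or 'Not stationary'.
\text{Not stationary}

The AR(p) characteristic polynomial is P(z) = 1 - 1.279z - 0.742z^2.
Stationarity requires all roots to lie outside the unit circle, i.e. |z| > 1 for every root.
Set 1 + (-1.279) z + (-0.742) z^2 = 0, i.e. a z^2 + b z + c = 0 with a = -0.742, b = -1.279, c = 1.
Discriminant D = b^2 - 4ac = (-1.279)^2 - 4*(-0.742)*1 = 1.635841 - (-2.968) = 4.603841.
D >= 0, so the roots are real: z = (-b +/- sqrt(D)) / (2a) = (1.279 +/- 2.145656) / (-1.484).
  z_1 = (1.279 + 2.145656) / (-1.484) = -2.3077,   |z_1| = 2.3077.
  z_2 = (1.279 - 2.145656) / (-1.484) = 0.584,   |z_2| = 0.584.
Moduli of all roots: 2.3077, 0.5840.
All moduli strictly greater than 1? No.
Verdict: Not stationary.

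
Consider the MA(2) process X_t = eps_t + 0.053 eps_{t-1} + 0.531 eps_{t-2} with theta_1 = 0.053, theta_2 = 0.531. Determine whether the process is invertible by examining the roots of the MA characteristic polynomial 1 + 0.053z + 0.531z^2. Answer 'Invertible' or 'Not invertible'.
\text{Invertible}

The MA(q) characteristic polynomial is P(z) = 1 + 0.053z + 0.531z^2.
Invertibility requires all roots to lie outside the unit circle, i.e. |z| > 1 for every root.
Set 1 + (0.053) z + (0.531) z^2 = 0, i.e. a z^2 + b z + c = 0 with a = 0.531, b = 0.053, c = 1.
Discriminant D = b^2 - 4ac = (0.053)^2 - 4*(0.531)*1 = 0.002809 - (2.124) = -2.121191.
D < 0, so the roots are the complex-conjugate pair z = (-b +/- i sqrt(-D)) / (2a) = -0.0499 +/- 1.3714i.
For a conjugate pair |z|^2 = z * conj(z) = (product of roots) = c/a = 1/(0.531) = 1.883239, so |z| = sqrt(1.883239) = 1.3723 for both roots.
Moduli of all roots: 1.3723, 1.3723.
All moduli strictly greater than 1? Yes.
Verdict: Invertible.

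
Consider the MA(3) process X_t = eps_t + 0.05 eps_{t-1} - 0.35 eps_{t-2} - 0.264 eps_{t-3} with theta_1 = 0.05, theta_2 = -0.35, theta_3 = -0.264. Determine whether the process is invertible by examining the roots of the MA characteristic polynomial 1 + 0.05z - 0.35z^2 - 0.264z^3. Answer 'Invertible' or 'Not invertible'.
\text{Invertible}

The MA(q) characteristic polynomial is P(z) = 1 + 0.05z - 0.35z^2 - 0.264z^3.
Invertibility requires all roots to lie outside the unit circle, i.e. |z| > 1 for every root.
Degree 3: look for a simple real root z0 first, then factor out (1 - z/z0) and solve the remaining quadratic.
Testing z0 = 1.25: P(1.25) = 1 + (0.05)(1.25) + (-0.35)(1.25)^2 + (-0.264)(1.25)^3
  = 1 + (0.0625) + (-0.546875) + (-0.515625) = 0.  So z_0 = 1.25 is a root, |z_0| = 1.25.
Divide out the factor (1 - 0.8 z) = (1 - z/z0) (since 1/z0 = 0.8):
  P(z) = (1 - 0.8 z)(1 + (0.85) z + (0.33) z^2)
  [check: z-coef 0.85 - (0.8) = 0.05; z^2-coef 0.33 - (0.8)(0.85) = -0.35; z^3-coef -(0.8)(0.33) = -0.264.]
Remaining roots from the quadratic factor 1 + (0.85) z + (0.33) z^2:
  Set 1 + (0.85) z + (0.33) z^2 = 0, i.e. a z^2 + b z + c = 0 with a = 0.33, b = 0.85, c = 1.
  Discriminant D = b^2 - 4ac = (0.85)^2 - 4*(0.33)*1 = 0.7225 - (1.32) = -0.5975.
  D < 0, so the roots are the complex-conjugate pair z = (-b +/- i sqrt(-D)) / (2a) = -1.2879 +/- 1.1712i.
  For a conjugate pair |z|^2 = z * conj(z) = (product of roots) = c/a = 1/(0.33) = 3.030303, so |z| = sqrt(3.030303) = 1.7408 for both roots.
Moduli of all roots: 1.2500, 1.7408, 1.7408.
All moduli strictly greater than 1? Yes.
Verdict: Invertible.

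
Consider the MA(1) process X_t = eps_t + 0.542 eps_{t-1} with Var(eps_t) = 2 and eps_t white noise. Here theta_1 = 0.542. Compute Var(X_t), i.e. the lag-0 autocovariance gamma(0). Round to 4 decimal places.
\gamma(0) = 2.5875

For an MA(q) process X_t = eps_t + sum_i theta_i eps_{t-i} with
Var(eps_t) = sigma^2, the variance is
  gamma(0) = sigma^2 * (1 + sum_i theta_i^2).
  sum_i theta_i^2 = (0.542)^2 = 0.293764.
  gamma(0) = 2 * (1 + 0.293764) = 2 * 1.293764 = 2.587528, which rounds to 2.5875.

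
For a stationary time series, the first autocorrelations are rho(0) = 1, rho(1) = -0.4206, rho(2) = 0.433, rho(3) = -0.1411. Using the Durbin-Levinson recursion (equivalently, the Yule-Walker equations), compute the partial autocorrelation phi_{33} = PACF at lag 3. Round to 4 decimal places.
\phi_{33} = 0.1550

The PACF at lag k is phi_{kk}, the last component of the solution
to the Yule-Walker system G_k phi = r_k where
  (G_k)_{ij} = rho(|i - j|), (r_k)_i = rho(i), i,j = 1..k.
Equivalently, Durbin-Levinson gives phi_{kk} iteratively:
  phi_{11} = rho(1)
  phi_{kk} = [rho(k) - sum_{j=1..k-1} phi_{k-1,j} rho(k-j)]
            / [1 - sum_{j=1..k-1} phi_{k-1,j} rho(j)],
  phi_{k,j} = phi_{k-1,j} - phi_{kk} phi_{k-1,k-j},  j = 1..k-1.
Step k = 1:
  phi_11 = rho(1) = -0.4206.
Step k = 2:
  phi_22 = [rho(2) - phi_11 rho(1)] / [1 - phi_11 rho(1)] = [0.433 - (-0.4206)(-0.4206)] / [1 - (-0.4206)(-0.4206)]
         = 0.25609564 / 0.82309564 = 0.311137.
  Update: phi_21 = phi_11 - phi_22 phi_11 = -0.4206 - (0.311137)(-0.4206) = -0.289736.
Step k = 3:
  phi_33 = [rho(3) - phi_21 rho(2) - phi_22 rho(1)] / [1 - phi_21 rho(1) - phi_22 rho(2)]
    numerator   = -0.1411 - (-0.289736)(0.433) - (0.311137)(-0.4206) = 0.11521985
    denominator = 1 - (-0.289736)(-0.4206) - (0.311137)(0.433) = 0.74341477
  phi_33 = 0.11521985 / 0.74341477 = 0.155.
Therefore phi_{33} = 0.1550.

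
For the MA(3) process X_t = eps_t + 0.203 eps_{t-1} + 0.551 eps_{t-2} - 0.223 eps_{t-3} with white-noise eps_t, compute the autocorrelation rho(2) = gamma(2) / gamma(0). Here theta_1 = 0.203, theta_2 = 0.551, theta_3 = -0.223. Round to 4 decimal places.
\rho(2) = 0.3627

For an MA(q) process with theta_0 = 1, the autocovariance is
  gamma(k) = sigma^2 * sum_{i=0..q-k} theta_i * theta_{i+k},
and rho(k) = gamma(k) / gamma(0). Sigma^2 cancels.
  numerator   = (1)*(0.551) + (0.203)*(-0.223) = 0.505731.
  denominator = (1)^2 + (0.203)^2 + (0.551)^2 + (-0.223)^2 = 1.394539.
  rho(2) = 0.505731 / 1.394539 = 0.3627.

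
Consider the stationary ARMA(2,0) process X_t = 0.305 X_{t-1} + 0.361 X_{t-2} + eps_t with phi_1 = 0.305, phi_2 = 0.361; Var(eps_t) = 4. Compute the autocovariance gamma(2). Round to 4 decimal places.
\gamma(2) = 3.0174

Multiply the model equation by X_{t-k} and take expectations. With theta_0 = psi_0 = 1 and psi_j the MA(infinity) weights, this gives
  gamma(k) - sum_i phi_i gamma(k-i) = c_k,
  c_k = sigma^2 * sum_{j=k..q} theta_j psi_{j-k}   (c_k = 0 for k > q),
using gamma(-m) = gamma(m).
Pure AR (q = 0): c_0 = sigma^2 = 4, c_k = 0 for k >= 1.
Equations for k = 0, 1, 2 (AR order 2, c_2 = 0):
  (E0) gamma(0) = phi_1 gamma(1) + phi_2 gamma(2) + c_0
  (E1) gamma(1) = phi_1 gamma(0) + phi_2 gamma(1) + c_1
  (E2) gamma(2) = phi_1 gamma(1) + phi_2 gamma(0)
From (E1): gamma(1) = A gamma(0) + B with
  A = phi_1 / (1 - phi_2) = 0.305 / 0.639 = 0.477308,   B = c_1 / (1 - phi_2) = 0 / 0.639 = 0.
Insert (E2) into (E0): gamma(0) (1 - phi_2^2) = phi_1 (1 + phi_2) gamma(1) + c_0.
  phi_1 (1 + phi_2) = (0.305)(1.361) = 0.415105,   1 - phi_2^2 = 0.869679.
Replace gamma(1) by A gamma(0) + B and collect gamma(0):
  gamma(0) [0.869679 - (0.415105)(0.477308)] = c_0 = 4
  gamma(0) * 0.671546 = 4
  gamma(0) = 4 / 0.671546 = 5.956406.
  gamma(1) = A gamma(0) = (0.477308)(5.956406) = 2.843042.
  gamma(2) = phi_1 gamma(1) + phi_2 gamma(0) = (0.305)(2.843042) + (0.361)(5.956406) = 3.01739.
Therefore gamma(2) = 3.0174 (to 4 decimal places).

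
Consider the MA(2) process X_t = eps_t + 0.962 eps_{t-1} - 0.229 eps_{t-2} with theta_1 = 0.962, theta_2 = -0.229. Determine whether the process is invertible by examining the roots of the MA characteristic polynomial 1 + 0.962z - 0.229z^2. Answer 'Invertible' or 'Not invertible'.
\text{Not invertible}

The MA(q) characteristic polynomial is P(z) = 1 + 0.962z - 0.229z^2.
Invertibility requires all roots to lie outside the unit circle, i.e. |z| > 1 for every root.
Set 1 + (0.962) z + (-0.229) z^2 = 0, i.e. a z^2 + b z + c = 0 with a = -0.229, b = 0.962, c = 1.
Discriminant D = b^2 - 4ac = (0.962)^2 - 4*(-0.229)*1 = 0.925444 - (-0.916) = 1.841444.
D >= 0, so the roots are real: z = (-b +/- sqrt(D)) / (2a) = (-0.962 +/- 1.356998) / (-0.458).
  z_1 = (-0.962 + 1.356998) / (-0.458) = -0.8624,   |z_1| = 0.8624.
  z_2 = (-0.962 - 1.356998) / (-0.458) = 5.0633,   |z_2| = 5.0633.
Moduli of all roots: 0.8624, 5.0633.
All moduli strictly greater than 1? No.
Verdict: Not invertible.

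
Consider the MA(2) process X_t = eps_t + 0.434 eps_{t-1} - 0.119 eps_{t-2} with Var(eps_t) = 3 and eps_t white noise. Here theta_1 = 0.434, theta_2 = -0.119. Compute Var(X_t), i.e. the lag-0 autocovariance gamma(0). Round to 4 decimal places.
\gamma(0) = 3.6076

For an MA(q) process X_t = eps_t + sum_i theta_i eps_{t-i} with
Var(eps_t) = sigma^2, the variance is
  gamma(0) = sigma^2 * (1 + sum_i theta_i^2).
  sum_i theta_i^2 = (0.434)^2 + (-0.119)^2 = 0.188356 + 0.014161 = 0.202517.
  gamma(0) = 3 * (1 + 0.202517) = 3 * 1.202517 = 3.607551, which rounds to 3.6076.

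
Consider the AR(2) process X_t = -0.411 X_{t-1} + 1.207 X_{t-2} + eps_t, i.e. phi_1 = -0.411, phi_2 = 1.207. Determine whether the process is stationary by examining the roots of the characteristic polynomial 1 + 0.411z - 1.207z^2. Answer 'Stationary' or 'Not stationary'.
\text{Not stationary}

The AR(p) characteristic polynomial is P(z) = 1 + 0.411z - 1.207z^2.
Stationarity requires all roots to lie outside the unit circle, i.e. |z| > 1 for every root.
Set 1 + (0.411) z + (-1.207) z^2 = 0, i.e. a z^2 + b z + c = 0 with a = -1.207, b = 0.411, c = 1.
Discriminant D = b^2 - 4ac = (0.411)^2 - 4*(-1.207)*1 = 0.168921 - (-4.828) = 4.996921.
D >= 0, so the roots are real: z = (-b +/- sqrt(D)) / (2a) = (-0.411 +/- 2.235379) / (-2.414).
  z_1 = (-0.411 + 2.235379) / (-2.414) = -0.7557,   |z_1| = 0.7557.
  z_2 = (-0.411 - 2.235379) / (-2.414) = 1.0963,   |z_2| = 1.0963.
Moduli of all roots: 0.7557, 1.0963.
All moduli strictly greater than 1? No.
Verdict: Not stationary.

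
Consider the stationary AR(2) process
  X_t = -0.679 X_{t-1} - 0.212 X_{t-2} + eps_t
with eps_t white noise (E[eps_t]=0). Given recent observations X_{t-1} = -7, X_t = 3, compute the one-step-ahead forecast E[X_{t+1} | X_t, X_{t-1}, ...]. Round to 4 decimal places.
E[X_{t+1} \mid \mathcal F_t] = -0.5530

For an AR(p) model X_t = c + sum_i phi_i X_{t-i} + eps_t, the
one-step-ahead conditional mean is
  E[X_{t+1} | X_t, ...] = c + sum_i phi_i X_{t+1-i}.
Substitute known values:
  E[X_{t+1} | ...] = (-0.679) * (3) + (-0.212) * (-7)
                   = -0.5530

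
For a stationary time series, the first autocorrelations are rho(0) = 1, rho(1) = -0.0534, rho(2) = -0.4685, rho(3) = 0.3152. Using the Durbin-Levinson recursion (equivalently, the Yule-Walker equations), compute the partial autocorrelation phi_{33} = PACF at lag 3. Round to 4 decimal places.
\phi_{33} = 0.3269

The PACF at lag k is phi_{kk}, the last component of the solution
to the Yule-Walker system G_k phi = r_k where
  (G_k)_{ij} = rho(|i - j|), (r_k)_i = rho(i), i,j = 1..k.
Equivalently, Durbin-Levinson gives phi_{kk} iteratively:
  phi_{11} = rho(1)
  phi_{kk} = [rho(k) - sum_{j=1..k-1} phi_{k-1,j} rho(k-j)]
            / [1 - sum_{j=1..k-1} phi_{k-1,j} rho(j)],
  phi_{k,j} = phi_{k-1,j} - phi_{kk} phi_{k-1,k-j},  j = 1..k-1.
Step k = 1:
  phi_11 = rho(1) = -0.0534.
Step k = 2:
  phi_22 = [rho(2) - phi_11 rho(1)] / [1 - phi_11 rho(1)] = [-0.4685 - (-0.0534)(-0.0534)] / [1 - (-0.0534)(-0.0534)]
         = -0.47135156 / 0.99714844 = -0.472699.
  Update: phi_21 = phi_11 - phi_22 phi_11 = -0.0534 - (-0.472699)(-0.0534) = -0.078642.
Step k = 3:
  phi_33 = [rho(3) - phi_21 rho(2) - phi_22 rho(1)] / [1 - phi_21 rho(1) - phi_22 rho(2)]
    numerator   = 0.3152 - (-0.078642)(-0.4685) - (-0.472699)(-0.0534) = 0.253114
    denominator = 1 - (-0.078642)(-0.0534) - (-0.472699)(-0.4685) = 0.7743408
  phi_33 = 0.253114 / 0.7743408 = 0.3269.
Therefore phi_{33} = 0.3269.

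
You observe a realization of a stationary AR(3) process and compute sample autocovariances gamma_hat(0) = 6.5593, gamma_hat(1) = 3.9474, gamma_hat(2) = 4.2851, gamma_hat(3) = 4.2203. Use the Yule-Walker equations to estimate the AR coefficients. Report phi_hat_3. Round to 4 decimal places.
\hat\phi_{3} = 0.3070

The Yule-Walker equations for an AR(p) process read, in matrix form,
  Gamma_p phi = r_p,   with   (Gamma_p)_{ij} = gamma(|i - j|),
                       (r_p)_i = gamma(i),   i,j = 1..p.
Substitute the sample gammas (Toeplitz matrix and right-hand side of size 3):
  Gamma_p = [[6.5593, 3.9474, 4.2851], [3.9474, 6.5593, 3.9474], [4.2851, 3.9474, 6.5593]]
  r_p     = [3.9474, 4.2851, 4.2203]
Written out (R1..R3):
  (R1) 6.5593 phi_1 + 3.9474 phi_2 + 4.2851 phi_3 = 3.9474
  (R2) 3.9474 phi_1 + 6.5593 phi_2 + 3.9474 phi_3 = 4.2851
  (R3) 4.2851 phi_1 + 3.9474 phi_2 + 6.5593 phi_3 = 4.2203
Gaussian elimination:
  R2 <- R2 - (3.9474/6.5593) R1 = R2 - (0.601802) R1:  4.183747 phi_2 + 1.368618 phi_3 = 1.909547
  R3 <- R3 - (4.2851/6.5593) R1 = R3 - (0.653286) R1:  1.368618 phi_2 + 3.759903 phi_3 = 1.641518
  R3 <- R3 - (1.368618/4.183747) R2 = R3 - (0.327127) R2:  3.312191 phi_3 = 1.016853
Back-substitution:
  phi_hat_3 = 1.016853 / 3.312191 = 0.307003
  phi_hat_2 = (1.909547 - (1.368618)(0.307003)) / 4.183747 = 0.355991
  phi_hat_1 = (3.9474 - (3.9474)(0.355991) - (4.2851)(0.307003)) / 6.5593 = 0.187005
So phi_hat = [0.1870, 0.3560, 0.3070].
Therefore phi_hat_3 = 0.3070.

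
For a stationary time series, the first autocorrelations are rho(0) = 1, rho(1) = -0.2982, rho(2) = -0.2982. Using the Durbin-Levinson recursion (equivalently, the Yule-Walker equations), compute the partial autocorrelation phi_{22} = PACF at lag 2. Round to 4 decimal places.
\phi_{22} = -0.4249

The PACF at lag k is phi_{kk}, the last component of the solution
to the Yule-Walker system G_k phi = r_k where
  (G_k)_{ij} = rho(|i - j|), (r_k)_i = rho(i), i,j = 1..k.
Equivalently, Durbin-Levinson gives phi_{kk} iteratively:
  phi_{11} = rho(1)
  phi_{kk} = [rho(k) - sum_{j=1..k-1} phi_{k-1,j} rho(k-j)]
            / [1 - sum_{j=1..k-1} phi_{k-1,j} rho(j)],
  phi_{k,j} = phi_{k-1,j} - phi_{kk} phi_{k-1,k-j},  j = 1..k-1.
Step k = 1:
  phi_11 = rho(1) = -0.2982.
Step k = 2:
  phi_22 = [rho(2) - phi_11 rho(1)] / [1 - phi_11 rho(1)] = [-0.2982 - (-0.2982)(-0.2982)] / [1 - (-0.2982)(-0.2982)]
         = -0.38712324 / 0.91107676 = -0.4249.
Therefore phi_{22} = -0.4249.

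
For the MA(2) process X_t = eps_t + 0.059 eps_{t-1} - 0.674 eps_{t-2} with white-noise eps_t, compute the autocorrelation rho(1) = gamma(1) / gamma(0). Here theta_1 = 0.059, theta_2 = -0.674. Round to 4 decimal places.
\rho(1) = 0.0132

For an MA(q) process with theta_0 = 1, the autocovariance is
  gamma(k) = sigma^2 * sum_{i=0..q-k} theta_i * theta_{i+k},
and rho(k) = gamma(k) / gamma(0). Sigma^2 cancels.
  numerator   = (1)*(0.059) + (0.059)*(-0.674) = 0.019234.
  denominator = (1)^2 + (0.059)^2 + (-0.674)^2 = 1.457757.
  rho(1) = 0.019234 / 1.457757 = 0.0132.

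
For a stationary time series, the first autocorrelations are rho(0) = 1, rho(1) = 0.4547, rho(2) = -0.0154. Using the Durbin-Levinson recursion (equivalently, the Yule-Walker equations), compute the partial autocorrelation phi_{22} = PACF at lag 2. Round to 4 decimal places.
\phi_{22} = -0.2801

The PACF at lag k is phi_{kk}, the last component of the solution
to the Yule-Walker system G_k phi = r_k where
  (G_k)_{ij} = rho(|i - j|), (r_k)_i = rho(i), i,j = 1..k.
Equivalently, Durbin-Levinson gives phi_{kk} iteratively:
  phi_{11} = rho(1)
  phi_{kk} = [rho(k) - sum_{j=1..k-1} phi_{k-1,j} rho(k-j)]
            / [1 - sum_{j=1..k-1} phi_{k-1,j} rho(j)],
  phi_{k,j} = phi_{k-1,j} - phi_{kk} phi_{k-1,k-j},  j = 1..k-1.
Step k = 1:
  phi_11 = rho(1) = 0.4547.
Step k = 2:
  phi_22 = [rho(2) - phi_11 rho(1)] / [1 - phi_11 rho(1)] = [-0.0154 - (0.4547)(0.4547)] / [1 - (0.4547)(0.4547)]
         = -0.22215209 / 0.79324791 = -0.2801.
Therefore phi_{22} = -0.2801.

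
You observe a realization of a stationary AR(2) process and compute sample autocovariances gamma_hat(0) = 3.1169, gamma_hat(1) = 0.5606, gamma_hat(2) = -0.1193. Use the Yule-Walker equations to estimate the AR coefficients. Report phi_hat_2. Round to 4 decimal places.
\hat\phi_{2} = -0.0730

The Yule-Walker equations for an AR(p) process read, in matrix form,
  Gamma_p phi = r_p,   with   (Gamma_p)_{ij} = gamma(|i - j|),
                       (r_p)_i = gamma(i),   i,j = 1..p.
Substitute the sample gammas (Toeplitz matrix and right-hand side of size 2):
  Gamma_p = [[3.1169, 0.5606], [0.5606, 3.1169]]
  r_p     = [0.5606, -0.1193]
Written out:
  3.1169 phi_1 + 0.5606 phi_2 = 0.5606
  0.5606 phi_1 + 3.1169 phi_2 = -0.1193
Solve by Cramer's rule:
  det = gamma(0)^2 - gamma(1)^2 = (3.1169)^2 - (0.5606)^2 = 9.71506561 - 0.31427236 = 9.40079325
  phi_hat_1 = [gamma(1) gamma(0) - gamma(1) gamma(2)] / det = [(0.5606)(3.1169) - (0.5606)(-0.1193)] / 9.40079325 = 1.81421372 / 9.40079325 = 0.193
  phi_hat_2 = [gamma(0) gamma(2) - gamma(1)^2] / det = [(3.1169)(-0.1193) - (0.5606)^2] / 9.40079325 = -0.68611853 / 9.40079325 = -0.073
So phi_hat = [0.1930, -0.0730].
Therefore phi_hat_2 = -0.0730.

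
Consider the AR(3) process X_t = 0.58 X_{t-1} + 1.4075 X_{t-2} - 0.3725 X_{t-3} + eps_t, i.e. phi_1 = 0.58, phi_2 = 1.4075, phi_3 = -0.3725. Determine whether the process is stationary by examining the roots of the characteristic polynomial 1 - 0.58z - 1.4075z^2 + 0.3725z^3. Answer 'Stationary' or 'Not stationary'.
\text{Not stationary}

The AR(p) characteristic polynomial is P(z) = 1 - 0.58z - 1.4075z^2 + 0.3725z^3.
Stationarity requires all roots to lie outside the unit circle, i.e. |z| > 1 for every root.
Degree 3: look for a simple real root z0 first, then factor out (1 - z/z0) and solve the remaining quadratic.
Testing z0 = 4: P(4) = 1 + (-0.58)(4) + (-1.4075)(4)^2 + (0.3725)(4)^3
  = 1 + (-2.32) + (-22.52) + (23.84) = 0.  So z_0 = 4 is a root, |z_0| = 4.
Divide out the factor (1 - 0.25 z) = (1 - z/z0) (since 1/z0 = 0.25):
  P(z) = (1 - 0.25 z)(1 + (-0.33) z + (-1.49) z^2)
  [check: z-coef -0.33 - (0.25) = -0.58; z^2-coef -1.49 - (0.25)(-0.33) = -1.4075; z^3-coef -(0.25)(-1.49) = 0.3725.]
Remaining roots from the quadratic factor 1 + (-0.33) z + (-1.49) z^2:
  Set 1 + (-0.33) z + (-1.49) z^2 = 0, i.e. a z^2 + b z + c = 0 with a = -1.49, b = -0.33, c = 1.
  Discriminant D = b^2 - 4ac = (-0.33)^2 - 4*(-1.49)*1 = 0.1089 - (-5.96) = 6.0689.
  D >= 0, so the roots are real: z = (-b +/- sqrt(D)) / (2a) = (0.33 +/- 2.463514) / (-2.98).
    z_1 = (0.33 + 2.463514) / (-2.98) = -0.9374,   |z_1| = 0.9374.
    z_2 = (0.33 - 2.463514) / (-2.98) = 0.7159,   |z_2| = 0.7159.
Moduli of all roots: 4.0000, 0.9374, 0.7159.
All moduli strictly greater than 1? No.
Verdict: Not stationary.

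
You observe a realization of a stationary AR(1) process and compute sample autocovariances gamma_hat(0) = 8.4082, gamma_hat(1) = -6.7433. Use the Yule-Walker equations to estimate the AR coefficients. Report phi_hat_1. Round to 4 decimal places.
\hat\phi_{1} = -0.8020

The Yule-Walker equations for an AR(p) process read, in matrix form,
  Gamma_p phi = r_p,   with   (Gamma_p)_{ij} = gamma(|i - j|),
                       (r_p)_i = gamma(i),   i,j = 1..p.
Substitute the sample gammas (Toeplitz matrix and right-hand side of size 1):
  Gamma_p = [[8.4082]]
  r_p     = [-6.7433]
With p = 1 this is the single equation gamma(0) phi_1 = gamma(1):
  phi_hat_1 = gamma(1) / gamma(0) = -6.7433 / 8.4082 = -0.8020.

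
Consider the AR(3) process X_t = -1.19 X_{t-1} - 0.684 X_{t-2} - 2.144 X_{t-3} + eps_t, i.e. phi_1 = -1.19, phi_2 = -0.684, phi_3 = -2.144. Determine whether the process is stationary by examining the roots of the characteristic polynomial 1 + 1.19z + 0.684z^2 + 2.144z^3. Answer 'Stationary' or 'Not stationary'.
\text{Not stationary}

The AR(p) characteristic polynomial is P(z) = 1 + 1.19z + 0.684z^2 + 2.144z^3.
Stationarity requires all roots to lie outside the unit circle, i.e. |z| > 1 for every root.
Degree 3: look for a simple real root z0 first, then factor out (1 - z/z0) and solve the remaining quadratic.
Testing z0 = -0.625: P(-0.625) = 1 + (1.19)(-0.625) + (0.684)(-0.625)^2 + (2.144)(-0.625)^3
  = 1 + (-0.74375) + (0.267188) + (-0.523438) = 0.  So z_0 = -0.625 is a root, |z_0| = 0.625.
Divide out the factor (1 + 1.6 z) = (1 - z/z0) (since 1/z0 = -1.6):
  P(z) = (1 + 1.6 z)(1 + (-0.41) z + (1.34) z^2)
  [check: z-coef -0.41 - (-1.6) = 1.19; z^2-coef 1.34 - (-1.6)(-0.41) = 0.684; z^3-coef -(-1.6)(1.34) = 2.144.]
Remaining roots from the quadratic factor 1 + (-0.41) z + (1.34) z^2:
  Set 1 + (-0.41) z + (1.34) z^2 = 0, i.e. a z^2 + b z + c = 0 with a = 1.34, b = -0.41, c = 1.
  Discriminant D = b^2 - 4ac = (-0.41)^2 - 4*(1.34)*1 = 0.1681 - (5.36) = -5.1919.
  D < 0, so the roots are the complex-conjugate pair z = (-b +/- i sqrt(-D)) / (2a) = 0.153 +/- 0.8502i.
  For a conjugate pair |z|^2 = z * conj(z) = (product of roots) = c/a = 1/(1.34) = 0.746269, so |z| = sqrt(0.746269) = 0.8639 for both roots.
Moduli of all roots: 0.6250, 0.8639, 0.8639.
All moduli strictly greater than 1? No.
Verdict: Not stationary.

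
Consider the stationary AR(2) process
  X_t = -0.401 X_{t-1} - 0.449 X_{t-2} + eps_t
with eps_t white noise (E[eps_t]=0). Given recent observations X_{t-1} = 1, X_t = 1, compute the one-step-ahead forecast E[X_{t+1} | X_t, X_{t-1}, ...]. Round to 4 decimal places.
E[X_{t+1} \mid \mathcal F_t] = -0.8500

For an AR(p) model X_t = c + sum_i phi_i X_{t-i} + eps_t, the
one-step-ahead conditional mean is
  E[X_{t+1} | X_t, ...] = c + sum_i phi_i X_{t+1-i}.
Substitute known values:
  E[X_{t+1} | ...] = (-0.401) * (1) + (-0.449) * (1)
                   = -0.8500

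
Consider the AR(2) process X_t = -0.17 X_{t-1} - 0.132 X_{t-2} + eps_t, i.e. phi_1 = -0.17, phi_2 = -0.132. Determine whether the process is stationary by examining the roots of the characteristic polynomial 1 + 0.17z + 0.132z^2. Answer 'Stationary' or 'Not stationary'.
\text{Stationary}

The AR(p) characteristic polynomial is P(z) = 1 + 0.17z + 0.132z^2.
Stationarity requires all roots to lie outside the unit circle, i.e. |z| > 1 for every root.
Set 1 + (0.17) z + (0.132) z^2 = 0, i.e. a z^2 + b z + c = 0 with a = 0.132, b = 0.17, c = 1.
Discriminant D = b^2 - 4ac = (0.17)^2 - 4*(0.132)*1 = 0.0289 - (0.528) = -0.4991.
D < 0, so the roots are the complex-conjugate pair z = (-b +/- i sqrt(-D)) / (2a) = -0.6439 +/- 2.676i.
For a conjugate pair |z|^2 = z * conj(z) = (product of roots) = c/a = 1/(0.132) = 7.575758, so |z| = sqrt(7.575758) = 2.7524 for both roots.
Moduli of all roots: 2.7524, 2.7524.
All moduli strictly greater than 1? Yes.
Verdict: Stationary.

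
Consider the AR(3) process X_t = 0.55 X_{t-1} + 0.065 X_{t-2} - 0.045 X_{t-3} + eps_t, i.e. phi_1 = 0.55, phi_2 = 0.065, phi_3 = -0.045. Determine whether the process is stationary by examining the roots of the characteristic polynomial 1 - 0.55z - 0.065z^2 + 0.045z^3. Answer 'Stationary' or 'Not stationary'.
\text{Stationary}

The AR(p) characteristic polynomial is P(z) = 1 - 0.55z - 0.065z^2 + 0.045z^3.
Stationarity requires all roots to lie outside the unit circle, i.e. |z| > 1 for every root.
Degree 3: look for a simple real root z0 first, then factor out (1 - z/z0) and solve the remaining quadratic.
Testing z0 = 2: P(2) = 1 + (-0.55)(2) + (-0.065)(2)^2 + (0.045)(2)^3
  = 1 + (-1.1) + (-0.26) + (0.36) = 0.  So z_0 = 2 is a root, |z_0| = 2.
Divide out the factor (1 - 0.5 z) = (1 - z/z0) (since 1/z0 = 0.5):
  P(z) = (1 - 0.5 z)(1 + (-0.05) z + (-0.09) z^2)
  [check: z-coef -0.05 - (0.5) = -0.55; z^2-coef -0.09 - (0.5)(-0.05) = -0.065; z^3-coef -(0.5)(-0.09) = 0.045.]
Remaining roots from the quadratic factor 1 + (-0.05) z + (-0.09) z^2:
  Set 1 + (-0.05) z + (-0.09) z^2 = 0, i.e. a z^2 + b z + c = 0 with a = -0.09, b = -0.05, c = 1.
  Discriminant D = b^2 - 4ac = (-0.05)^2 - 4*(-0.09)*1 = 0.0025 - (-0.36) = 0.3625.
  D >= 0, so the roots are real: z = (-b +/- sqrt(D)) / (2a) = (0.05 +/- 0.60208) / (-0.18).
    z_1 = (0.05 + 0.60208) / (-0.18) = -3.6227,   |z_1| = 3.6227.
    z_2 = (0.05 - 0.60208) / (-0.18) = 3.0671,   |z_2| = 3.0671.
Moduli of all roots: 2.0000, 3.6227, 3.0671.
All moduli strictly greater than 1? Yes.
Verdict: Stationary.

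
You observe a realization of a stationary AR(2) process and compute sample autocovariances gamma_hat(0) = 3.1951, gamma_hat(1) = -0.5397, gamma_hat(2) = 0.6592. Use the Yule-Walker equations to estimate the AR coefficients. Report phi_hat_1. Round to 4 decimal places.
\hat\phi_{1} = -0.1380

The Yule-Walker equations for an AR(p) process read, in matrix form,
  Gamma_p phi = r_p,   with   (Gamma_p)_{ij} = gamma(|i - j|),
                       (r_p)_i = gamma(i),   i,j = 1..p.
Substitute the sample gammas (Toeplitz matrix and right-hand side of size 2):
  Gamma_p = [[3.1951, -0.5397], [-0.5397, 3.1951]]
  r_p     = [-0.5397, 0.6592]
Written out:
  3.1951 phi_1 - 0.5397 phi_2 = -0.5397
  -0.5397 phi_1 + 3.1951 phi_2 = 0.6592
Solve by Cramer's rule:
  det = gamma(0)^2 - gamma(1)^2 = (3.1951)^2 - (-0.5397)^2 = 10.20866401 - 0.29127609 = 9.91738792
  phi_hat_1 = [gamma(1) gamma(0) - gamma(1) gamma(2)] / det = [(-0.5397)(3.1951) - (-0.5397)(0.6592)] / 9.91738792 = -1.36862523 / 9.91738792 = -0.138
  phi_hat_2 = [gamma(0) gamma(2) - gamma(1)^2] / det = [(3.1951)(0.6592) - (-0.5397)^2] / 9.91738792 = 1.81493383 / 9.91738792 = 0.183
So phi_hat = [-0.1380, 0.1830].
Therefore phi_hat_1 = -0.1380.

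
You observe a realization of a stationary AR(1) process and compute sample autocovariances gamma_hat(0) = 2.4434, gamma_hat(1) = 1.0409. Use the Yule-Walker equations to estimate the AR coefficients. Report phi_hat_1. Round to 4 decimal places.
\hat\phi_{1} = 0.4260

The Yule-Walker equations for an AR(p) process read, in matrix form,
  Gamma_p phi = r_p,   with   (Gamma_p)_{ij} = gamma(|i - j|),
                       (r_p)_i = gamma(i),   i,j = 1..p.
Substitute the sample gammas (Toeplitz matrix and right-hand side of size 1):
  Gamma_p = [[2.4434]]
  r_p     = [1.0409]
With p = 1 this is the single equation gamma(0) phi_1 = gamma(1):
  phi_hat_1 = gamma(1) / gamma(0) = 1.0409 / 2.4434 = 0.4260.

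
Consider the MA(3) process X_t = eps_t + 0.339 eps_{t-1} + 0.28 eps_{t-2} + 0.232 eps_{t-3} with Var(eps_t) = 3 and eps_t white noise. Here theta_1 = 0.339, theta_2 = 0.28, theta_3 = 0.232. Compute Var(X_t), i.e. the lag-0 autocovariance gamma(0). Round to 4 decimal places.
\gamma(0) = 3.7414

For an MA(q) process X_t = eps_t + sum_i theta_i eps_{t-i} with
Var(eps_t) = sigma^2, the variance is
  gamma(0) = sigma^2 * (1 + sum_i theta_i^2).
  sum_i theta_i^2 = (0.339)^2 + (0.28)^2 + (0.232)^2 = 0.114921 + 0.0784 + 0.053824 = 0.247145.
  gamma(0) = 3 * (1 + 0.247145) = 3 * 1.247145 = 3.741435, which rounds to 3.7414.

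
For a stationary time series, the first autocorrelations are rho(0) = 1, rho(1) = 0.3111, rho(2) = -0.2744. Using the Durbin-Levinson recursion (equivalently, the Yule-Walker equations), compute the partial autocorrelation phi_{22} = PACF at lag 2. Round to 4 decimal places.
\phi_{22} = -0.4110

The PACF at lag k is phi_{kk}, the last component of the solution
to the Yule-Walker system G_k phi = r_k where
  (G_k)_{ij} = rho(|i - j|), (r_k)_i = rho(i), i,j = 1..k.
Equivalently, Durbin-Levinson gives phi_{kk} iteratively:
  phi_{11} = rho(1)
  phi_{kk} = [rho(k) - sum_{j=1..k-1} phi_{k-1,j} rho(k-j)]
            / [1 - sum_{j=1..k-1} phi_{k-1,j} rho(j)],
  phi_{k,j} = phi_{k-1,j} - phi_{kk} phi_{k-1,k-j},  j = 1..k-1.
Step k = 1:
  phi_11 = rho(1) = 0.3111.
Step k = 2:
  phi_22 = [rho(2) - phi_11 rho(1)] / [1 - phi_11 rho(1)] = [-0.2744 - (0.3111)(0.3111)] / [1 - (0.3111)(0.3111)]
         = -0.37118321 / 0.90321679 = -0.411.
Therefore phi_{22} = -0.4110.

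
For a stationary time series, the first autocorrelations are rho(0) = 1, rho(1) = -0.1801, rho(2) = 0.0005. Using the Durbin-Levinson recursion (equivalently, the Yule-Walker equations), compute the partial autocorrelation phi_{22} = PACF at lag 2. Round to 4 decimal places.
\phi_{22} = -0.0330

The PACF at lag k is phi_{kk}, the last component of the solution
to the Yule-Walker system G_k phi = r_k where
  (G_k)_{ij} = rho(|i - j|), (r_k)_i = rho(i), i,j = 1..k.
Equivalently, Durbin-Levinson gives phi_{kk} iteratively:
  phi_{11} = rho(1)
  phi_{kk} = [rho(k) - sum_{j=1..k-1} phi_{k-1,j} rho(k-j)]
            / [1 - sum_{j=1..k-1} phi_{k-1,j} rho(j)],
  phi_{k,j} = phi_{k-1,j} - phi_{kk} phi_{k-1,k-j},  j = 1..k-1.
Step k = 1:
  phi_11 = rho(1) = -0.1801.
Step k = 2:
  phi_22 = [rho(2) - phi_11 rho(1)] / [1 - phi_11 rho(1)] = [0.0005 - (-0.1801)(-0.1801)] / [1 - (-0.1801)(-0.1801)]
         = -0.03193601 / 0.96756399 = -0.033.
Therefore phi_{22} = -0.0330.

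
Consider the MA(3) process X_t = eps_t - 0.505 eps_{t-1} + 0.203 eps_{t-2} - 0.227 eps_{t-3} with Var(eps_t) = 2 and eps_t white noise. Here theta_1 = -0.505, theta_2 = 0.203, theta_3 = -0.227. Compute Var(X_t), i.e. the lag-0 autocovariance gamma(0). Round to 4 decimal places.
\gamma(0) = 2.6955

For an MA(q) process X_t = eps_t + sum_i theta_i eps_{t-i} with
Var(eps_t) = sigma^2, the variance is
  gamma(0) = sigma^2 * (1 + sum_i theta_i^2).
  sum_i theta_i^2 = (-0.505)^2 + (0.203)^2 + (-0.227)^2 = 0.255025 + 0.041209 + 0.051529 = 0.347763.
  gamma(0) = 2 * (1 + 0.347763) = 2 * 1.347763 = 2.695526, which rounds to 2.6955.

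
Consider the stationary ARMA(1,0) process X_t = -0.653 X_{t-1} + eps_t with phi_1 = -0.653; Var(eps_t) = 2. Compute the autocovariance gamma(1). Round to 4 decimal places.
\gamma(1) = -2.2769

Multiply the model equation by X_{t-k} and take expectations. With theta_0 = psi_0 = 1 and psi_j the MA(infinity) weights, this gives
  gamma(k) - sum_i phi_i gamma(k-i) = c_k,
  c_k = sigma^2 * sum_{j=k..q} theta_j psi_{j-k}   (c_k = 0 for k > q),
using gamma(-m) = gamma(m).
Pure AR (q = 0): c_0 = sigma^2 = 2, c_k = 0 for k >= 1.
Equations for k = 0 and k = 1 (AR order 1):
  gamma(0) = phi_1 gamma(1) + c_0
  gamma(1) = phi_1 gamma(0) + c_1
Substituting the second into the first: gamma(0) (1 - phi_1^2) = c_0 + phi_1 c_1, so
  gamma(0) = c_0 / (1 - phi_1^2) = 2 / (1 - (-0.653)^2) = 2 / 0.573591 = 3.486805.
  gamma(1) = phi_1 gamma(0) = (-0.653)(3.486805) = -2.276884.
Therefore gamma(1) = -2.2769 (to 4 decimal places).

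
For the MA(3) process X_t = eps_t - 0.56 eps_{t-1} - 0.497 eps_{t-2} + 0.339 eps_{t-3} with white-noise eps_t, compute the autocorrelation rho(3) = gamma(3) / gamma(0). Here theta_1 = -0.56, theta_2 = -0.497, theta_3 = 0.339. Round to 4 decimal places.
\rho(3) = 0.2023

For an MA(q) process with theta_0 = 1, the autocovariance is
  gamma(k) = sigma^2 * sum_{i=0..q-k} theta_i * theta_{i+k},
and rho(k) = gamma(k) / gamma(0). Sigma^2 cancels.
  numerator   = (1)*(0.339) = 0.339.
  denominator = (1)^2 + (-0.56)^2 + (-0.497)^2 + (0.339)^2 = 1.67553.
  rho(3) = 0.339 / 1.67553 = 0.2023.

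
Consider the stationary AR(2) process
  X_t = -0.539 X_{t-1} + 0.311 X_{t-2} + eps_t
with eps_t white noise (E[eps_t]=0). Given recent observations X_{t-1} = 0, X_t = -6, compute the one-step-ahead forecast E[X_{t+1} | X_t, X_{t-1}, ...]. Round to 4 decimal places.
E[X_{t+1} \mid \mathcal F_t] = 3.2340

For an AR(p) model X_t = c + sum_i phi_i X_{t-i} + eps_t, the
one-step-ahead conditional mean is
  E[X_{t+1} | X_t, ...] = c + sum_i phi_i X_{t+1-i}.
Substitute known values:
  E[X_{t+1} | ...] = (-0.539) * (-6) + (0.311) * (0)
                   = 3.2340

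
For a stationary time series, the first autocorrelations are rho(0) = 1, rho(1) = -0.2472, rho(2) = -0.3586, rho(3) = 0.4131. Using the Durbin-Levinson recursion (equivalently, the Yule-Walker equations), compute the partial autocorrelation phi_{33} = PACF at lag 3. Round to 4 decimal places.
\phi_{33} = 0.2320

The PACF at lag k is phi_{kk}, the last component of the solution
to the Yule-Walker system G_k phi = r_k where
  (G_k)_{ij} = rho(|i - j|), (r_k)_i = rho(i), i,j = 1..k.
Equivalently, Durbin-Levinson gives phi_{kk} iteratively:
  phi_{11} = rho(1)
  phi_{kk} = [rho(k) - sum_{j=1..k-1} phi_{k-1,j} rho(k-j)]
            / [1 - sum_{j=1..k-1} phi_{k-1,j} rho(j)],
  phi_{k,j} = phi_{k-1,j} - phi_{kk} phi_{k-1,k-j},  j = 1..k-1.
Step k = 1:
  phi_11 = rho(1) = -0.2472.
Step k = 2:
  phi_22 = [rho(2) - phi_11 rho(1)] / [1 - phi_11 rho(1)] = [-0.3586 - (-0.2472)(-0.2472)] / [1 - (-0.2472)(-0.2472)]
         = -0.41970784 / 0.93889216 = -0.447025.
  Update: phi_21 = phi_11 - phi_22 phi_11 = -0.2472 - (-0.447025)(-0.2472) = -0.357704.
Step k = 3:
  phi_33 = [rho(3) - phi_21 rho(2) - phi_22 rho(1)] / [1 - phi_21 rho(1) - phi_22 rho(2)]
    numerator   = 0.4131 - (-0.357704)(-0.3586) - (-0.447025)(-0.2472) = 0.17432271
    denominator = 1 - (-0.357704)(-0.2472) - (-0.447025)(-0.3586) = 0.75127245
  phi_33 = 0.17432271 / 0.75127245 = 0.232.
Therefore phi_{33} = 0.2320.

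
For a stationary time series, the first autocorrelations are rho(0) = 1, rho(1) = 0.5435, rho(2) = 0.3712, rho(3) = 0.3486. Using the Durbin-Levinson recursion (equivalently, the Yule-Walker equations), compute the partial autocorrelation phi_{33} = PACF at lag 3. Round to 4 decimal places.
\phi_{33} = 0.1581

The PACF at lag k is phi_{kk}, the last component of the solution
to the Yule-Walker system G_k phi = r_k where
  (G_k)_{ij} = rho(|i - j|), (r_k)_i = rho(i), i,j = 1..k.
Equivalently, Durbin-Levinson gives phi_{kk} iteratively:
  phi_{11} = rho(1)
  phi_{kk} = [rho(k) - sum_{j=1..k-1} phi_{k-1,j} rho(k-j)]
            / [1 - sum_{j=1..k-1} phi_{k-1,j} rho(j)],
  phi_{k,j} = phi_{k-1,j} - phi_{kk} phi_{k-1,k-j},  j = 1..k-1.
Step k = 1:
  phi_11 = rho(1) = 0.5435.
Step k = 2:
  phi_22 = [rho(2) - phi_11 rho(1)] / [1 - phi_11 rho(1)] = [0.3712 - (0.5435)(0.5435)] / [1 - (0.5435)(0.5435)]
         = 0.07580775 / 0.70460775 = 0.107589.
  Update: phi_21 = phi_11 - phi_22 phi_11 = 0.5435 - (0.107589)(0.5435) = 0.485026.
Step k = 3:
  phi_33 = [rho(3) - phi_21 rho(2) - phi_22 rho(1)] / [1 - phi_21 rho(1) - phi_22 rho(2)]
    numerator   = 0.3486 - (0.485026)(0.3712) - (0.107589)(0.5435) = 0.1100841
    denominator = 1 - (0.485026)(0.5435) - (0.107589)(0.3712) = 0.6964517
  phi_33 = 0.1100841 / 0.6964517 = 0.1581.
Therefore phi_{33} = 0.1581.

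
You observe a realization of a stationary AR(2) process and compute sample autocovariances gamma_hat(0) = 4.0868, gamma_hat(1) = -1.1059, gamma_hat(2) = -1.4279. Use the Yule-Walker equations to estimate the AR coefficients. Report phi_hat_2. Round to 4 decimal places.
\hat\phi_{2} = -0.4560

The Yule-Walker equations for an AR(p) process read, in matrix form,
  Gamma_p phi = r_p,   with   (Gamma_p)_{ij} = gamma(|i - j|),
                       (r_p)_i = gamma(i),   i,j = 1..p.
Substitute the sample gammas (Toeplitz matrix and right-hand side of size 2):
  Gamma_p = [[4.0868, -1.1059], [-1.1059, 4.0868]]
  r_p     = [-1.1059, -1.4279]
Written out:
  4.0868 phi_1 - 1.1059 phi_2 = -1.1059
  -1.1059 phi_1 + 4.0868 phi_2 = -1.4279
Solve by Cramer's rule:
  det = gamma(0)^2 - gamma(1)^2 = (4.0868)^2 - (-1.1059)^2 = 16.70193424 - 1.22301481 = 15.47891943
  phi_hat_1 = [gamma(1) gamma(0) - gamma(1) gamma(2)] / det = [(-1.1059)(4.0868) - (-1.1059)(-1.4279)] / 15.47891943 = -6.09870673 / 15.47891943 = -0.394
  phi_hat_2 = [gamma(0) gamma(2) - gamma(1)^2] / det = [(4.0868)(-1.4279) - (-1.1059)^2] / 15.47891943 = -7.05855653 / 15.47891943 = -0.456
So phi_hat = [-0.3940, -0.4560].
Therefore phi_hat_2 = -0.4560.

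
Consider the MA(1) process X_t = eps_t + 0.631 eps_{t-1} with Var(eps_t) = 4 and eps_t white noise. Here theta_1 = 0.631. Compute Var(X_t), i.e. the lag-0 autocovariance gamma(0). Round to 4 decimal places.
\gamma(0) = 5.5926

For an MA(q) process X_t = eps_t + sum_i theta_i eps_{t-i} with
Var(eps_t) = sigma^2, the variance is
  gamma(0) = sigma^2 * (1 + sum_i theta_i^2).
  sum_i theta_i^2 = (0.631)^2 = 0.398161.
  gamma(0) = 4 * (1 + 0.398161) = 4 * 1.398161 = 5.592644, which rounds to 5.5926.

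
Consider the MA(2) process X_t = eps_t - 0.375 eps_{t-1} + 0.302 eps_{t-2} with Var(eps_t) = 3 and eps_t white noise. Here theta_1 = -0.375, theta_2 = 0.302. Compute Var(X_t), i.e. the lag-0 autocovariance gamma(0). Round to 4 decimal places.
\gamma(0) = 3.6955

For an MA(q) process X_t = eps_t + sum_i theta_i eps_{t-i} with
Var(eps_t) = sigma^2, the variance is
  gamma(0) = sigma^2 * (1 + sum_i theta_i^2).
  sum_i theta_i^2 = (-0.375)^2 + (0.302)^2 = 0.140625 + 0.091204 = 0.231829.
  gamma(0) = 3 * (1 + 0.231829) = 3 * 1.231829 = 3.695487, which rounds to 3.6955.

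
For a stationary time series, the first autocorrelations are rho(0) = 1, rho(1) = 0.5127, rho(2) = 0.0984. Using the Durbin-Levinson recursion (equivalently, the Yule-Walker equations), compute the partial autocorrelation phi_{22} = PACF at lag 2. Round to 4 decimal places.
\phi_{22} = -0.2231

The PACF at lag k is phi_{kk}, the last component of the solution
to the Yule-Walker system G_k phi = r_k where
  (G_k)_{ij} = rho(|i - j|), (r_k)_i = rho(i), i,j = 1..k.
Equivalently, Durbin-Levinson gives phi_{kk} iteratively:
  phi_{11} = rho(1)
  phi_{kk} = [rho(k) - sum_{j=1..k-1} phi_{k-1,j} rho(k-j)]
            / [1 - sum_{j=1..k-1} phi_{k-1,j} rho(j)],
  phi_{k,j} = phi_{k-1,j} - phi_{kk} phi_{k-1,k-j},  j = 1..k-1.
Step k = 1:
  phi_11 = rho(1) = 0.5127.
Step k = 2:
  phi_22 = [rho(2) - phi_11 rho(1)] / [1 - phi_11 rho(1)] = [0.0984 - (0.5127)(0.5127)] / [1 - (0.5127)(0.5127)]
         = -0.16446129 / 0.73713871 = -0.2231.
Therefore phi_{22} = -0.2231.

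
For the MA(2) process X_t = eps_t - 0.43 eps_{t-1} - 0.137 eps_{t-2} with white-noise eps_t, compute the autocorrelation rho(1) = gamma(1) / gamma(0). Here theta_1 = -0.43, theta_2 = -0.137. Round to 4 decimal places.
\rho(1) = -0.3083

For an MA(q) process with theta_0 = 1, the autocovariance is
  gamma(k) = sigma^2 * sum_{i=0..q-k} theta_i * theta_{i+k},
and rho(k) = gamma(k) / gamma(0). Sigma^2 cancels.
  numerator   = (1)*(-0.43) + (-0.43)*(-0.137) = -0.37109.
  denominator = (1)^2 + (-0.43)^2 + (-0.137)^2 = 1.203669.
  rho(1) = -0.37109 / 1.203669 = -0.3083.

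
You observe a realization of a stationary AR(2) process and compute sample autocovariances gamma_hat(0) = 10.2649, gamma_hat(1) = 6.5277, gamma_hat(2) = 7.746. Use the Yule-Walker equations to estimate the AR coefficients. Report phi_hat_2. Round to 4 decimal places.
\hat\phi_{2} = 0.5880

The Yule-Walker equations for an AR(p) process read, in matrix form,
  Gamma_p phi = r_p,   with   (Gamma_p)_{ij} = gamma(|i - j|),
                       (r_p)_i = gamma(i),   i,j = 1..p.
Substitute the sample gammas (Toeplitz matrix and right-hand side of size 2):
  Gamma_p = [[10.2649, 6.5277], [6.5277, 10.2649]]
  r_p     = [6.5277, 7.746]
Written out:
  10.2649 phi_1 + 6.5277 phi_2 = 6.5277
  6.5277 phi_1 + 10.2649 phi_2 = 7.746
Solve by Cramer's rule:
  det = gamma(0)^2 - gamma(1)^2 = (10.2649)^2 - (6.5277)^2 = 105.36817201 - 42.61086729 = 62.75730472
  phi_hat_1 = [gamma(1) gamma(0) - gamma(1) gamma(2)] / det = [(6.5277)(10.2649) - (6.5277)(7.746)] / 62.75730472 = 16.44262353 / 62.75730472 = 0.262
  phi_hat_2 = [gamma(0) gamma(2) - gamma(1)^2] / det = [(10.2649)(7.746) - (6.5277)^2] / 62.75730472 = 36.90104811 / 62.75730472 = 0.588
So phi_hat = [0.2620, 0.5880].
Therefore phi_hat_2 = 0.5880.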